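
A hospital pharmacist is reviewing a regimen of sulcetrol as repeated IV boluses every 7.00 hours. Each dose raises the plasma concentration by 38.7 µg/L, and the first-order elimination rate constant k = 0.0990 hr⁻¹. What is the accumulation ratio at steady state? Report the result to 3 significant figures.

Fraction remaining after one interval: e^(−kτ) = e^(−0.09900 × 7.00) = 0.5001
R = 1 / (1 − 0.5001) = 1 / 0.4999 ≈ 2.00

2.00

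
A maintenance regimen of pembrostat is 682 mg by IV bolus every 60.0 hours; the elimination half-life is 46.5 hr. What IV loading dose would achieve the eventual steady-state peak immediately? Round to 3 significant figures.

1150 mg

k = ln 2 / 46.5 = 0.01491 hr⁻¹
Accumulation ratio R = 1 / (1 − e^(−kτ)) = 1 / (1 − e^(−0.01491×60.0)) = 1 / (1 − 0.4089) = 1.692
Loading dose = maintenance dose × R = 682 × 1.692 ≈ 1150 mg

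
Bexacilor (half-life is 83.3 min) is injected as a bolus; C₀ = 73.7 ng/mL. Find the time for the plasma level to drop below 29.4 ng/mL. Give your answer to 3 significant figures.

110 minutes

k = ln 2 / 83.3 = 0.008321 min⁻¹
C(t) = C₀ e^(−kt)  ⇒  t = ln(C₀/C) / k
t = ln(73.7/29.4) / 0.008321 = 0.9190 / 0.008321 ≈ 110 minutes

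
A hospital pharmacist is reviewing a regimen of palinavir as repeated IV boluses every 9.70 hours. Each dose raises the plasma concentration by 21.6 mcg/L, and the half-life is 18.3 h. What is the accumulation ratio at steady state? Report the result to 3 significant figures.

3.25

k = ln 2 / 18.3 = 0.03788 h⁻¹
Fraction remaining after one interval: e^(−kτ) = e^(−0.03788 × 9.70) = 0.6925
R = 1 / (1 − 0.6925) = 1 / 0.3075 ≈ 3.25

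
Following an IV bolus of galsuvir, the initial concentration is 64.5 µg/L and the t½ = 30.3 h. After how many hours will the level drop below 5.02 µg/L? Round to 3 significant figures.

112 hours

k = ln 2 / 30.3 = 0.02288 h⁻¹
C(t) = C₀ e^(−kt)  ⇒  t = ln(C₀/C) / k
t = ln(64.5/5.02) / 0.02288 = 2.553 / 0.02288 ≈ 112 hours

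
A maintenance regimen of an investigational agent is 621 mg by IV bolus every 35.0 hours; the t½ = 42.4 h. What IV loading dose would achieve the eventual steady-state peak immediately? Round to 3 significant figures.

k = ln 2 / 42.4 = 0.01635 h⁻¹
Accumulation ratio R = 1 / (1 − e^(−kτ)) = 1 / (1 − e^(−0.01635×35.0)) = 1 / (1 − 0.5643) = 2.295
Loading dose = maintenance dose × R = 621 × 2.295 ≈ 1430 mg

1430 mg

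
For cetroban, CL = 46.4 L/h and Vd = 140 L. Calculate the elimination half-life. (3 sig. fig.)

k = CL / V = 46.4 / 140 = 0.3314 h⁻¹
t½ = ln 2 / k = ln 2 / 0.3314 ≈ 2.09 hours

2.09 hours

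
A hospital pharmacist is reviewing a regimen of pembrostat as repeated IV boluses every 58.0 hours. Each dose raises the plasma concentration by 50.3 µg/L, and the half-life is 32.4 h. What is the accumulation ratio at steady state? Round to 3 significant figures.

1.41

k = ln 2 / 32.4 = 0.02139 h⁻¹
Fraction remaining after one interval: e^(−kτ) = e^(−0.02139 × 58.0) = 0.2891
R = 1 / (1 − 0.2891) = 1 / 0.7109 ≈ 1.41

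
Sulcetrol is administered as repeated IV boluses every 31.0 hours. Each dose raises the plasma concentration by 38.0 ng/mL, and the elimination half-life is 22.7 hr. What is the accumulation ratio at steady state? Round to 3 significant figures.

1.63

k = ln 2 / 22.7 = 0.03054 hr⁻¹
Fraction remaining after one interval: e^(−kτ) = e^(−0.03054 × 31.0) = 0.3881
R = 1 / (1 − 0.3881) = 1 / 0.6119 ≈ 1.63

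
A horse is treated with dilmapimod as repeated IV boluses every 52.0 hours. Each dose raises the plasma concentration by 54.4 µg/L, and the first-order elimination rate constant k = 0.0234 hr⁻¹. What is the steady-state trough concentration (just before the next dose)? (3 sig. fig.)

22.9 µg/L

Fraction remaining after one interval: e^(−kτ) = e^(−0.02340 × 52.0) = 0.2962
R = 1 / (1 − 0.2962) = 1.421
Css,max = 54.4 × 1.421 = 77.29 µg/L
Css,min = Css,max × e^(−kτ) = 77.29 × 0.2962 ≈ 22.9 µg/L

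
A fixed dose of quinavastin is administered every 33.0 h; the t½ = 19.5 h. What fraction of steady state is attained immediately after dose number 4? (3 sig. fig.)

k = ln 2 / 19.5 = 0.03555 h⁻¹
f_n = 1 − e^(−nkτ) = 1 − e^(−4 × 0.03555 × 33.0) = 1 − e^(−4.692) = 1 − 0.009168 ≈ 0.991

0.991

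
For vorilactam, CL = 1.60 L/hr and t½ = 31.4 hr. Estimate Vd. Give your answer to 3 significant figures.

72.5 L

k = ln 2 / t½ = ln 2 / 31.4 = 0.02207 hr⁻¹
V = CL / k = 1.60 / 0.02207 ≈ 72.5 L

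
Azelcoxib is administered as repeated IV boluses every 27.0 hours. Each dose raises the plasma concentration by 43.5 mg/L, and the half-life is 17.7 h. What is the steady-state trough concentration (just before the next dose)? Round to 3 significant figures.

23.2 mg/L

k = ln 2 / 17.7 = 0.03916 h⁻¹
Fraction remaining after one interval: e^(−kτ) = e^(−0.03916 × 27.0) = 0.3474
R = 1 / (1 − 0.3474) = 1.532
Css,max = 43.5 × 1.532 = 66.65 mg/L
Css,min = Css,max × e^(−kτ) = 66.65 × 0.3474 ≈ 23.2 mg/L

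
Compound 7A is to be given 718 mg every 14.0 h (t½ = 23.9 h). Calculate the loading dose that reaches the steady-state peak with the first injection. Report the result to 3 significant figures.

2150 mg

k = ln 2 / 23.9 = 0.02900 h⁻¹
Accumulation ratio R = 1 / (1 − e^(−kτ)) = 1 / (1 − e^(−0.02900×14.0)) = 1 / (1 − 0.6663) = 2.997
Loading dose = maintenance dose × R = 718 × 2.997 ≈ 2150 mg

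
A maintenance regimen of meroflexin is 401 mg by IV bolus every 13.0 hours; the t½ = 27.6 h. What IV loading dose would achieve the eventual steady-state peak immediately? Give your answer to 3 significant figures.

1440 mg

k = ln 2 / 27.6 = 0.02511 h⁻¹
Accumulation ratio R = 1 / (1 − e^(−kτ)) = 1 / (1 − e^(−0.02511×13.0)) = 1 / (1 − 0.7215) = 3.590
Loading dose = maintenance dose × R = 401 × 3.590 ≈ 1440 mg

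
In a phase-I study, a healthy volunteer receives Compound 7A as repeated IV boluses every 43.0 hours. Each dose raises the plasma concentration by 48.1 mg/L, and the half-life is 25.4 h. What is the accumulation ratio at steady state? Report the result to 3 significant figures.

k = ln 2 / 25.4 = 0.02729 h⁻¹
Fraction remaining after one interval: e^(−kτ) = e^(−0.02729 × 43.0) = 0.3093
R = 1 / (1 − 0.3093) = 1 / 0.6907 ≈ 1.45

1.45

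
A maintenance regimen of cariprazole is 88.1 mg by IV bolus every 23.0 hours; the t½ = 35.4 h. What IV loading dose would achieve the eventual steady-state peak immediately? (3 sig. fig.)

243 mg

k = ln 2 / 35.4 = 0.01958 h⁻¹
Accumulation ratio R = 1 / (1 − e^(−kτ)) = 1 / (1 − e^(−0.01958×23.0)) = 1 / (1 − 0.6374) = 2.758
Loading dose = maintenance dose × R = 88.1 × 2.758 ≈ 243 mg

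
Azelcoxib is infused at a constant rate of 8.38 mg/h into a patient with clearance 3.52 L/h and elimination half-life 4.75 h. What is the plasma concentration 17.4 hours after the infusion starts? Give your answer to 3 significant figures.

2.19 mg/L

Css = rate / CL = 8.38 / 3.52 = 2.381 mg/L
k = ln 2 / 4.75 = 0.1459 h⁻¹
C(t) = Css (1 − e^(−kt)) = 2.381 × (1 − e^(−2.539)) = 2.381 × 0.9211 ≈ 2.19 mg/L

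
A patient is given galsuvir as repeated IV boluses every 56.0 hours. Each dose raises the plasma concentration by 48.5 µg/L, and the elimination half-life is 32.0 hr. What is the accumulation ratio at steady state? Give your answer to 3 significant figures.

k = ln 2 / 32.0 = 0.02166 hr⁻¹
Fraction remaining after one interval: e^(−kτ) = e^(−0.02166 × 56.0) = 0.2973
R = 1 / (1 − 0.2973) = 1 / 0.7027 ≈ 1.42

1.42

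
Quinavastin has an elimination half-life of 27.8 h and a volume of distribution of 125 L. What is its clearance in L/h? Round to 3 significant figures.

3.12 L/h

k = ln 2 / t½ = ln 2 / 27.8 = 0.02493 h⁻¹
CL = k · V = 0.02493 × 125 ≈ 3.12 L/h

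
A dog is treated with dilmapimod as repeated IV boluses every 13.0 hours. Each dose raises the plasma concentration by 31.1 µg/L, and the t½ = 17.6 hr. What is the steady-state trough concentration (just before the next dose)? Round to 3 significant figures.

46.5 µg/L

k = ln 2 / 17.6 = 0.03938 hr⁻¹
Fraction remaining after one interval: e^(−kτ) = e^(−0.03938 × 13.0) = 0.5993
R = 1 / (1 − 0.5993) = 2.496
Css,max = 31.1 × 2.496 = 77.62 µg/L
Css,min = Css,max × e^(−kτ) = 77.62 × 0.5993 ≈ 46.5 µg/L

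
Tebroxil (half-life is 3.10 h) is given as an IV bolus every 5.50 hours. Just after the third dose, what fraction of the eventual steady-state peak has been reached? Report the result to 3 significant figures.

k = ln 2 / 3.10 = 0.2236 h⁻¹
f_n = 1 − e^(−nkτ) = 1 − e^(−3 × 0.2236 × 5.50) = 1 − e^(−3.689) = 1 − 0.02499 ≈ 0.975

0.975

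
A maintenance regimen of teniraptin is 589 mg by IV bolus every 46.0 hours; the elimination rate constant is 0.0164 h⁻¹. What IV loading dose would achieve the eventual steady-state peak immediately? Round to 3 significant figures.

1110 mg

Accumulation ratio R = 1 / (1 − e^(−kτ)) = 1 / (1 − e^(−0.01640×46.0)) = 1 / (1 − 0.4703) = 1.888
Loading dose = maintenance dose × R = 589 × 1.888 ≈ 1110 mg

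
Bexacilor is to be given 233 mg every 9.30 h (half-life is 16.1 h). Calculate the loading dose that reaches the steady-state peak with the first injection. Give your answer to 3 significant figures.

k = ln 2 / 16.1 = 0.04305 h⁻¹
Accumulation ratio R = 1 / (1 − e^(−kτ)) = 1 / (1 − e^(−0.04305×9.30)) = 1 / (1 − 0.6701) = 3.031
Loading dose = maintenance dose × R = 233 × 3.031 ≈ 706 mg

706 mg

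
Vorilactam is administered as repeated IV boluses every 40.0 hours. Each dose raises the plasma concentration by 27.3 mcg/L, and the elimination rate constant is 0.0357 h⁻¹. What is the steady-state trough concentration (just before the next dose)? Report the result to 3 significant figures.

Fraction remaining after one interval: e^(−kτ) = e^(−0.03570 × 40.0) = 0.2398
R = 1 / (1 − 0.2398) = 1.315
Css,max = 27.3 × 1.315 = 35.91 mcg/L
Css,min = Css,max × e^(−kτ) = 35.91 × 0.2398 ≈ 8.61 mcg/L

8.61 mcg/L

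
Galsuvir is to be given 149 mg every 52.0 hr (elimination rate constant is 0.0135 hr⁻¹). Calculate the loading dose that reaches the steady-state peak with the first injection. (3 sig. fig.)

295 mg

Accumulation ratio R = 1 / (1 − e^(−kτ)) = 1 / (1 − e^(−0.01350×52.0)) = 1 / (1 − 0.4956) = 1.983
Loading dose = maintenance dose × R = 149 × 1.983 ≈ 295 mg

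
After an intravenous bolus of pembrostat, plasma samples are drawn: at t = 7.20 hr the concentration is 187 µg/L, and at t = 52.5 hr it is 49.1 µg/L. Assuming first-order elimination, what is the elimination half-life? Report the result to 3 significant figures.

k = ln(C₁/C₂) / (t₂ − t₁) = ln(187/49.1) / (52.5 − 7.20)
  = 1.337 / 45.30 = 0.02952 hr⁻¹
t½ = ln 2 / k = ln 2 / 0.02952 ≈ 23.5 hours

23.5 hours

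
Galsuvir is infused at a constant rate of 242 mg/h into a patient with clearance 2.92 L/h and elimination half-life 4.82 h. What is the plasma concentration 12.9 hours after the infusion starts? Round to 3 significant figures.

Css = rate / CL = 242 / 2.92 = 82.88 mg/L
k = ln 2 / 4.82 = 0.1438 h⁻¹
C(t) = Css (1 − e^(−kt)) = 82.88 × (1 − e^(−1.855)) = 82.88 × 0.8436 ≈ 69.9 mg/L

69.9 mg/L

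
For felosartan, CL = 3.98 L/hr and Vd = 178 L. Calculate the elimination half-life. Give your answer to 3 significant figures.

31.0 hours

k = CL / V = 3.98 / 178 = 0.02236 hr⁻¹
t½ = ln 2 / k = ln 2 / 0.02236 ≈ 31.0 hours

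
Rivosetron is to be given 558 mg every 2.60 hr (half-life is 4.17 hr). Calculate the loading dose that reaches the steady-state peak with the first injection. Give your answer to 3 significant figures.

1590 mg

k = ln 2 / 4.17 = 0.1662 hr⁻¹
Accumulation ratio R = 1 / (1 − e^(−kτ)) = 1 / (1 − e^(−0.1662×2.60)) = 1 / (1 − 0.6491) = 2.850
Loading dose = maintenance dose × R = 558 × 2.850 ≈ 1590 mg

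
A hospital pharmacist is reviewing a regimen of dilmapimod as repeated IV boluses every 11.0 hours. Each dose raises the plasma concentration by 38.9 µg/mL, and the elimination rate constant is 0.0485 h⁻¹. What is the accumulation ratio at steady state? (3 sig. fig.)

Fraction remaining after one interval: e^(−kτ) = e^(−0.04850 × 11.0) = 0.5865
R = 1 / (1 − 0.5865) = 1 / 0.4135 ≈ 2.42

2.42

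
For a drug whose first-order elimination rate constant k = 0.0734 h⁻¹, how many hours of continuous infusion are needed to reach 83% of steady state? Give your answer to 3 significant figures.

24.1 hours

f = 1 − e^(−kt)  ⇒  t = −ln(1 − f) / k
t = −ln(1 − 0.83) / 0.07340 = 1.772 / 0.07340 ≈ 24.1 hours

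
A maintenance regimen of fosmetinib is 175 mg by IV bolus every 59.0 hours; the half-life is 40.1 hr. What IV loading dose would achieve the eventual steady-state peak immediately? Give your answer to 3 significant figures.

274 mg

k = ln 2 / 40.1 = 0.01729 hr⁻¹
Accumulation ratio R = 1 / (1 − e^(−kτ)) = 1 / (1 − e^(−0.01729×59.0)) = 1 / (1 − 0.3607) = 1.564
Loading dose = maintenance dose × R = 175 × 1.564 ≈ 274 mg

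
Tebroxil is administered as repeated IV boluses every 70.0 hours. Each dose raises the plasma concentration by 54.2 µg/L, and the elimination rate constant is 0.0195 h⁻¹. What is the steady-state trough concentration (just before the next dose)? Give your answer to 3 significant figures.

18.6 µg/L

Fraction remaining after one interval: e^(−kτ) = e^(−0.01950 × 70.0) = 0.2554
R = 1 / (1 − 0.2554) = 1.343
Css,max = 54.2 × 1.343 = 72.79 µg/L
Css,min = Css,max × e^(−kτ) = 72.79 × 0.2554 ≈ 18.6 µg/L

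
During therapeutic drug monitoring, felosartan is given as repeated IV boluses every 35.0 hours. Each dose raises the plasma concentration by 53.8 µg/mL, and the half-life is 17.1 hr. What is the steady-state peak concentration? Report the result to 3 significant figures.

k = ln 2 / 17.1 = 0.04053 hr⁻¹
Fraction remaining after one interval: e^(−kτ) = e^(−0.04053 × 35.0) = 0.2420
R = 1 / (1 − 0.2420) = 1.319
Css,max = 53.8 × 1.319 ≈ 71.0 µg/mL

71.0 µg/mL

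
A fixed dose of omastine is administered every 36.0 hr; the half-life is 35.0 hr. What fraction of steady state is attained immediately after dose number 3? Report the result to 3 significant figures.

0.882

k = ln 2 / 35.0 = 0.01980 hr⁻¹
f_n = 1 − e^(−nkτ) = 1 − e^(−3 × 0.01980 × 36.0) = 1 − e^(−2.139) = 1 − 0.1178 ≈ 0.882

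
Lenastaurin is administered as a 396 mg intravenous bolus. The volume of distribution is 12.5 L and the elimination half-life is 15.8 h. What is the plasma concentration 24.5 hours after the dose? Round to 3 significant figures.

10.8 mg/L

C₀ = dose / V = 396 / 12.5 = 31.68 mg/L
k = ln 2 / 15.8 = 0.04387 h⁻¹
C(t) = C₀ e^(−kt) = 31.68 × e^(−0.04387 × 24.5) = 31.68 × e^(−1.075) = 31.68 × 0.3414 ≈ 10.8 mg/L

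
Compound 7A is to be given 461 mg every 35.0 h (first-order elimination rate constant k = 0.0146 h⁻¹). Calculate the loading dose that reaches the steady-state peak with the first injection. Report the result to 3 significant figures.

Accumulation ratio R = 1 / (1 − e^(−kτ)) = 1 / (1 − e^(−0.01460×35.0)) = 1 / (1 − 0.5999) = 2.499
Loading dose = maintenance dose × R = 461 × 2.499 ≈ 1150 mg

1150 mg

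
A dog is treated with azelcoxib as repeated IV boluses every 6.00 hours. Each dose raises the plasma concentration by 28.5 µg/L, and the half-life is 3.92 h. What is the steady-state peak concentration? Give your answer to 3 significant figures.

43.6 µg/L

k = ln 2 / 3.92 = 0.1768 h⁻¹
Fraction remaining after one interval: e^(−kτ) = e^(−0.1768 × 6.00) = 0.3461
R = 1 / (1 − 0.3461) = 1.529
Css,max = 28.5 × 1.529 ≈ 43.6 µg/L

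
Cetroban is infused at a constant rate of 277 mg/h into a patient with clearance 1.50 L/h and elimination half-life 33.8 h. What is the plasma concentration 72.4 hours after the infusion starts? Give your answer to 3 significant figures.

143 mg/L

Css = rate / CL = 277 / 1.50 = 184.7 mg/L
k = ln 2 / 33.8 = 0.02051 h⁻¹
C(t) = Css (1 − e^(−kt)) = 184.7 × (1 − e^(−1.485)) = 184.7 × 0.7734 ≈ 143 mg/L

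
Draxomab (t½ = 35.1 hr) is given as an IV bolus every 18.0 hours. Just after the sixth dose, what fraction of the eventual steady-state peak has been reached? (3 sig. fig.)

k = ln 2 / 35.1 = 0.01975 hr⁻¹
f_n = 1 − e^(−nkτ) = 1 − e^(−6 × 0.01975 × 18.0) = 1 − e^(−2.133) = 1 − 0.1185 ≈ 0.881

0.881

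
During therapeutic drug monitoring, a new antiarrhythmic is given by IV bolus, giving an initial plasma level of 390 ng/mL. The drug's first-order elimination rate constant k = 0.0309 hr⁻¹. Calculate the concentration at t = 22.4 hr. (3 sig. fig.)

195 ng/mL

C(t) = C₀ e^(−kt) = 390 × e^(−0.03090 × 22.4) = 390 × e^(−0.6922) = 390 × 0.5005 ≈ 195 ng/mL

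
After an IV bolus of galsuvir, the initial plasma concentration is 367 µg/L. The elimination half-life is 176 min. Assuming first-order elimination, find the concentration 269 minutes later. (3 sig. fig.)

127 µg/L

k = ln 2 / 176 = 0.003938 min⁻¹
269 min is 1.528 half-lives, so C = 367 × (1/2)^1.528 = 367 × 0.3467 ≈ 127 µg/L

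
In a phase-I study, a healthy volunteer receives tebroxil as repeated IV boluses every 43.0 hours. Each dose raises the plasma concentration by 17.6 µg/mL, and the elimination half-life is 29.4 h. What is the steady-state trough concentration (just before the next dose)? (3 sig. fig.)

k = ln 2 / 29.4 = 0.02358 h⁻¹
Fraction remaining after one interval: e^(−kτ) = e^(−0.02358 × 43.0) = 0.3628
R = 1 / (1 − 0.3628) = 1.569
Css,max = 17.6 × 1.569 = 27.62 µg/mL
Css,min = Css,max × e^(−kτ) = 27.62 × 0.3628 ≈ 10.0 µg/mL

10.0 µg/mL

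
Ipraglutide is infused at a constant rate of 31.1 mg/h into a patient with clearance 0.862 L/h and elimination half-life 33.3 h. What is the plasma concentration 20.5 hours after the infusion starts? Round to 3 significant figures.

Css = rate / CL = 31.1 / 0.862 = 36.08 mg/L
k = ln 2 / 33.3 = 0.02082 h⁻¹
C(t) = Css (1 − e^(−kt)) = 36.08 × (1 − e^(−0.4267)) = 36.08 × 0.3473 ≈ 12.5 mg/L

12.5 mg/L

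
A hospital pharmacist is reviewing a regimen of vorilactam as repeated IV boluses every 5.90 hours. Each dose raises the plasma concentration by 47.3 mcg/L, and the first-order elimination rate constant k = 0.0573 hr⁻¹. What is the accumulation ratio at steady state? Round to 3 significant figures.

3.49

Fraction remaining after one interval: e^(−kτ) = e^(−0.05730 × 5.90) = 0.7131
R = 1 / (1 − 0.7131) = 1 / 0.2869 ≈ 3.49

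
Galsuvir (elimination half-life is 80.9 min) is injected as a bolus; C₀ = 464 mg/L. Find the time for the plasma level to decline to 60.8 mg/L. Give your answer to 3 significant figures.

k = ln 2 / 80.9 = 0.008568 min⁻¹
C(t) = C₀ e^(−kt)  ⇒  t = ln(C₀/C) / k
t = ln(464/60.8) / 0.008568 = 2.032 / 0.008568 ≈ 237 minutes

237 minutes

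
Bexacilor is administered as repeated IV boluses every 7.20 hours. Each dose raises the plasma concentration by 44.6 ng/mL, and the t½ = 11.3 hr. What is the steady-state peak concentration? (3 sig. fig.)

k = ln 2 / 11.3 = 0.06134 hr⁻¹
Fraction remaining after one interval: e^(−kτ) = e^(−0.06134 × 7.20) = 0.6430
R = 1 / (1 − 0.6430) = 2.801
Css,max = 44.6 × 2.801 ≈ 125 ng/mL

125 ng/mL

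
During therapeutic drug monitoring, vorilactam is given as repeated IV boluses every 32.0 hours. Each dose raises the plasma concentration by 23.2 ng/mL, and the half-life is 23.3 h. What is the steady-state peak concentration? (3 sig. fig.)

k = ln 2 / 23.3 = 0.02975 h⁻¹
Fraction remaining after one interval: e^(−kτ) = e^(−0.02975 × 32.0) = 0.3860
R = 1 / (1 − 0.3860) = 1.629
Css,max = 23.2 × 1.629 ≈ 37.8 ng/mL

37.8 ng/mL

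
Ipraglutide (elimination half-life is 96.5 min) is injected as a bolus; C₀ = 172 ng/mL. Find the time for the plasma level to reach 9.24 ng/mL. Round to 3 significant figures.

407 minutes

k = ln 2 / 96.5 = 0.007183 min⁻¹
C(t) = C₀ e^(−kt)  ⇒  t = ln(C₀/C) / k
t = ln(172/9.24) / 0.007183 = 2.924 / 0.007183 ≈ 407 minutes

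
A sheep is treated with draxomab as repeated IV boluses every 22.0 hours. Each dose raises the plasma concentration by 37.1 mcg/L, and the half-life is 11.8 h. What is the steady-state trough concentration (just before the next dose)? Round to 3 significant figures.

14.0 mcg/L

k = ln 2 / 11.8 = 0.05874 h⁻¹
Fraction remaining after one interval: e^(−kτ) = e^(−0.05874 × 22.0) = 0.2746
R = 1 / (1 − 0.2746) = 1.379
Css,max = 37.1 × 1.379 = 51.15 mcg/L
Css,min = Css,max × e^(−kτ) = 51.15 × 0.2746 ≈ 14.0 mcg/L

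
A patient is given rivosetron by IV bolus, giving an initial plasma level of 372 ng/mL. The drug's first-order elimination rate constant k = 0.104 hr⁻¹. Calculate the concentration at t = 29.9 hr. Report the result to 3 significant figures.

16.6 ng/mL

C(t) = C₀ e^(−kt) = 372 × e^(−0.1040 × 29.9) = 372 × e^(−3.110) = 372 × 0.04462 ≈ 16.6 ng/mL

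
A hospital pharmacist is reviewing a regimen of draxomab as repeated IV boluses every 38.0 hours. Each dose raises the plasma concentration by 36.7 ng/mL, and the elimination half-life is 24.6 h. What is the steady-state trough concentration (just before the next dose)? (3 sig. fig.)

k = ln 2 / 24.6 = 0.02818 h⁻¹
Fraction remaining after one interval: e^(−kτ) = e^(−0.02818 × 38.0) = 0.3428
R = 1 / (1 − 0.3428) = 1.522
Css,max = 36.7 × 1.522 = 55.84 ng/mL
Css,min = Css,max × e^(−kτ) = 55.84 × 0.3428 ≈ 19.1 ng/mL

19.1 ng/mL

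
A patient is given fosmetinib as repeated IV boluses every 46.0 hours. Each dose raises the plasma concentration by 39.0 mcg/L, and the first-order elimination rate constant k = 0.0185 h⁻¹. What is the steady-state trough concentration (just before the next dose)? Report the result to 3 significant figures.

Fraction remaining after one interval: e^(−kτ) = e^(−0.01850 × 46.0) = 0.4270
R = 1 / (1 − 0.4270) = 1.745
Css,max = 39.0 × 1.745 = 68.06 mcg/L
Css,min = Css,max × e^(−kτ) = 68.06 × 0.4270 ≈ 29.1 mcg/L

29.1 mcg/L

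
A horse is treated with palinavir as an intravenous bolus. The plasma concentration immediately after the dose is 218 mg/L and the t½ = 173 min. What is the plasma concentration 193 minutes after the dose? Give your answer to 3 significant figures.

101 mg/L

k = ln 2 / 173 = 0.004007 min⁻¹
193 min is 1.116 half-lives, so C = 218 × (1/2)^1.116 = 218 × 0.4615 ≈ 101 mg/L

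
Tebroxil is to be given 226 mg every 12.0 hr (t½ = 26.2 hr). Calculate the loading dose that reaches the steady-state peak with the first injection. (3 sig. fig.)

k = ln 2 / 26.2 = 0.02646 hr⁻¹
Accumulation ratio R = 1 / (1 − e^(−kτ)) = 1 / (1 − e^(−0.02646×12.0)) = 1 / (1 − 0.7280) = 3.676
Loading dose = maintenance dose × R = 226 × 3.676 ≈ 831 mg

831 mg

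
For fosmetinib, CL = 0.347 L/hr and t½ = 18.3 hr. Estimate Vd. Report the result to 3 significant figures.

9.16 L

k = ln 2 / t½ = ln 2 / 18.3 = 0.03788 hr⁻¹
V = CL / k = 0.347 / 0.03788 ≈ 9.16 L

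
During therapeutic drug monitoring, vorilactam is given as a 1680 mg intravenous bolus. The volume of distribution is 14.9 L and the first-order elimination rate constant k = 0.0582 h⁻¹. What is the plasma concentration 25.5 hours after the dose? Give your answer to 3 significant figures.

25.6 mg/L

C₀ = dose / V = 1680 / 14.9 = 112.8 mg/L
C(t) = C₀ e^(−kt) = 112.8 × e^(−0.05820 × 25.5) = 112.8 × e^(−1.484) = 112.8 × 0.2267 ≈ 25.6 mg/L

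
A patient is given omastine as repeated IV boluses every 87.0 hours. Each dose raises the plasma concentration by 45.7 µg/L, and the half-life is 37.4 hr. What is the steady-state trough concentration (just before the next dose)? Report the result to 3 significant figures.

11.4 µg/L

k = ln 2 / 37.4 = 0.01853 hr⁻¹
Fraction remaining after one interval: e^(−kτ) = e^(−0.01853 × 87.0) = 0.1994
R = 1 / (1 − 0.1994) = 1.249
Css,max = 45.7 × 1.249 = 57.08 µg/L
Css,min = Css,max × e^(−kτ) = 57.08 × 0.1994 ≈ 11.4 µg/L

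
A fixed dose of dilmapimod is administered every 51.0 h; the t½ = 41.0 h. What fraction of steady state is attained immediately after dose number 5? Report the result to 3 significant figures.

0.987

k = ln 2 / 41.0 = 0.01691 h⁻¹
f_n = 1 − e^(−nkτ) = 1 − e^(−5 × 0.01691 × 51.0) = 1 − e^(−4.311) = 1 − 0.01342 ≈ 0.987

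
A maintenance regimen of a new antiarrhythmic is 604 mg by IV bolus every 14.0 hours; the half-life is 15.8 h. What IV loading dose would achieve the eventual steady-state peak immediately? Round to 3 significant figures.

1320 mg

k = ln 2 / 15.8 = 0.04387 h⁻¹
Accumulation ratio R = 1 / (1 − e^(−kτ)) = 1 / (1 − e^(−0.04387×14.0)) = 1 / (1 − 0.5411) = 2.179
Loading dose = maintenance dose × R = 604 × 2.179 ≈ 1320 mg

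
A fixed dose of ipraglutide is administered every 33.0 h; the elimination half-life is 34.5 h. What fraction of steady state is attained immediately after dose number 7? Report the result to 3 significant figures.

0.990

k = ln 2 / 34.5 = 0.02009 h⁻¹
f_n = 1 − e^(−nkτ) = 1 − e^(−7 × 0.02009 × 33.0) = 1 − e^(−4.641) = 1 − 0.009647 ≈ 0.990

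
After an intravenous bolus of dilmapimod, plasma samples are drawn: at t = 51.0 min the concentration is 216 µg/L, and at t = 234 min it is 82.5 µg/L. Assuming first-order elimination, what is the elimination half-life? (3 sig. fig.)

k = ln(C₁/C₂) / (t₂ − t₁) = ln(216/82.5) / (234 − 51.0)
  = 0.9625 / 183.0 = 0.005259 min⁻¹
t½ = ln 2 / k = ln 2 / 0.005259 ≈ 132 minutes

132 minutes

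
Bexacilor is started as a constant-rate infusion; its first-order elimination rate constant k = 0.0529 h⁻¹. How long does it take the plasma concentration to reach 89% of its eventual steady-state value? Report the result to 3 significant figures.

f = 1 − e^(−kt)  ⇒  t = −ln(1 − f) / k
t = −ln(1 − 0.89) / 0.05290 = 2.207 / 0.05290 ≈ 41.7 hours

41.7 hours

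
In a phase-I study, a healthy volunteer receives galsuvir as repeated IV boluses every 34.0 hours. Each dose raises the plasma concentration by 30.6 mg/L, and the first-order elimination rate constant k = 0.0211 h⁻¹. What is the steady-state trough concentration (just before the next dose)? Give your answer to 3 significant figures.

Fraction remaining after one interval: e^(−kτ) = e^(−0.02110 × 34.0) = 0.4880
R = 1 / (1 − 0.4880) = 1.953
Css,max = 30.6 × 1.953 = 59.77 mg/L
Css,min = Css,max × e^(−kτ) = 59.77 × 0.4880 ≈ 29.2 mg/L

29.2 mg/L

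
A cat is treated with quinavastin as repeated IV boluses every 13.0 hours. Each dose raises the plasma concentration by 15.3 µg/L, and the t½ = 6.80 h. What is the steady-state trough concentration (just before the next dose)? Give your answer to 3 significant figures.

5.54 µg/L

k = ln 2 / 6.80 = 0.1019 h⁻¹
Fraction remaining after one interval: e^(−kτ) = e^(−0.1019 × 13.0) = 0.2658
R = 1 / (1 − 0.2658) = 1.362
Css,max = 15.3 × 1.362 = 20.84 µg/L
Css,min = Css,max × e^(−kτ) = 20.84 × 0.2658 ≈ 5.54 µg/L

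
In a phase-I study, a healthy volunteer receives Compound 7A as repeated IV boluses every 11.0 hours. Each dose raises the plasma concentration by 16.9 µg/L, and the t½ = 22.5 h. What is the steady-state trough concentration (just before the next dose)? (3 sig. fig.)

41.9 µg/L

k = ln 2 / 22.5 = 0.03081 h⁻¹
Fraction remaining after one interval: e^(−kτ) = e^(−0.03081 × 11.0) = 0.7126
R = 1 / (1 − 0.7126) = 3.479
Css,max = 16.9 × 3.479 = 58.80 µg/L
Css,min = Css,max × e^(−kτ) = 58.80 × 0.7126 ≈ 41.9 µg/L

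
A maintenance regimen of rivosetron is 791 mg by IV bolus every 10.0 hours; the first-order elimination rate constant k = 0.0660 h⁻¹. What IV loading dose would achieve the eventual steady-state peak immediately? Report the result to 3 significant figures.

1640 mg

Accumulation ratio R = 1 / (1 − e^(−kτ)) = 1 / (1 − e^(−0.06600×10.0)) = 1 / (1 − 0.5169) = 2.070
Loading dose = maintenance dose × R = 791 × 2.070 ≈ 1640 mg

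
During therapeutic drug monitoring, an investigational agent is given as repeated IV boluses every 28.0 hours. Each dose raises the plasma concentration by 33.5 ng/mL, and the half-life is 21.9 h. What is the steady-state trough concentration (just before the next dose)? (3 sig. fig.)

k = ln 2 / 21.9 = 0.03165 h⁻¹
Fraction remaining after one interval: e^(−kτ) = e^(−0.03165 × 28.0) = 0.4122
R = 1 / (1 − 0.4122) = 1.701
Css,max = 33.5 × 1.701 = 56.99 ng/mL
Css,min = Css,max × e^(−kτ) = 56.99 × 0.4122 ≈ 23.5 ng/mL

23.5 ng/mL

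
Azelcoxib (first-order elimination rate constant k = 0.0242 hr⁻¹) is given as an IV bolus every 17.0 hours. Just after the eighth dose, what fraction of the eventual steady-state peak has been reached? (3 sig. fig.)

f_n = 1 − e^(−nkτ) = 1 − e^(−8 × 0.02420 × 17.0) = 1 − e^(−3.291) = 1 − 0.03721 ≈ 0.963

0.963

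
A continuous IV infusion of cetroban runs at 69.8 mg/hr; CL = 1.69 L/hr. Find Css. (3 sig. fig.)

Css = infusion rate / CL = 69.8 / 1.69 ≈ 41.3 µg/mL

41.3 µg/mL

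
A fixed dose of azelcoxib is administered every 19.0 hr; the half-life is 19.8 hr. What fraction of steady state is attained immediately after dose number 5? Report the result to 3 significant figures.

0.964

k = ln 2 / 19.8 = 0.03501 hr⁻¹
f_n = 1 − e^(−nkτ) = 1 − e^(−5 × 0.03501 × 19.0) = 1 − e^(−3.326) = 1 − 0.03595 ≈ 0.964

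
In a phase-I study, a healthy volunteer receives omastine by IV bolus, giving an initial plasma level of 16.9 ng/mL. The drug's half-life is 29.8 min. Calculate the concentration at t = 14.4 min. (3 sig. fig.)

k = ln 2 / 29.8 = 0.02326 min⁻¹
14.4 min is 0.4832 half-lives, so C = 16.9 × (1/2)^0.4832 = 16.9 × 0.7154 ≈ 12.1 ng/mL

12.1 ng/mL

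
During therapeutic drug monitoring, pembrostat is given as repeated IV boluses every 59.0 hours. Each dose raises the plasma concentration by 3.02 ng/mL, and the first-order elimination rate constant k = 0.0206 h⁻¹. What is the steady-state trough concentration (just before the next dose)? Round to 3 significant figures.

Fraction remaining after one interval: e^(−kτ) = e^(−0.02060 × 59.0) = 0.2966
R = 1 / (1 − 0.2966) = 1.422
Css,max = 3.02 × 1.422 = 4.293 ng/mL
Css,min = Css,max × e^(−kτ) = 4.293 × 0.2966 ≈ 1.27 ng/mL

1.27 ng/mL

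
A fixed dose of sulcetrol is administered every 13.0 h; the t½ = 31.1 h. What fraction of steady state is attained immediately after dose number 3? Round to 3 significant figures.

0.581

k = ln 2 / 31.1 = 0.02229 h⁻¹
f_n = 1 − e^(−nkτ) = 1 − e^(−3 × 0.02229 × 13.0) = 1 − e^(−0.8692) = 1 − 0.4193 ≈ 0.581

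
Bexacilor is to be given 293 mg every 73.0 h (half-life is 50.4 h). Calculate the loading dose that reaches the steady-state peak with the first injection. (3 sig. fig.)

462 mg

k = ln 2 / 50.4 = 0.01375 h⁻¹
Accumulation ratio R = 1 / (1 − e^(−kτ)) = 1 / (1 − e^(−0.01375×73.0)) = 1 / (1 − 0.3664) = 1.578
Loading dose = maintenance dose × R = 293 × 1.578 ≈ 462 mg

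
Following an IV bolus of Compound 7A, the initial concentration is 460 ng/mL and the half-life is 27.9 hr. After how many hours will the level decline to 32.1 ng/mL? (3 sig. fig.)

k = ln 2 / 27.9 = 0.02484 hr⁻¹
C(t) = C₀ e^(−kt)  ⇒  t = ln(C₀/C) / k
t = ln(460/32.1) / 0.02484 = 2.662 / 0.02484 ≈ 107 hours

107 hours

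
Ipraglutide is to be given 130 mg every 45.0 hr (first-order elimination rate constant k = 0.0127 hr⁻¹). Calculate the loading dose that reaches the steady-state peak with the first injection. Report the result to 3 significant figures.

Accumulation ratio R = 1 / (1 − e^(−kτ)) = 1 / (1 − e^(−0.01270×45.0)) = 1 / (1 − 0.5647) = 2.297
Loading dose = maintenance dose × R = 130 × 2.297 ≈ 299 mg

299 mg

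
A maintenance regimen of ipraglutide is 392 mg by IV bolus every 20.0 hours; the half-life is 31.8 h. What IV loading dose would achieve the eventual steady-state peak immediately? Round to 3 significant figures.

k = ln 2 / 31.8 = 0.02180 h⁻¹
Accumulation ratio R = 1 / (1 − e^(−kτ)) = 1 / (1 − e^(−0.02180×20.0)) = 1 / (1 − 0.6467) = 2.830
Loading dose = maintenance dose × R = 392 × 2.830 ≈ 1110 mg

1110 mg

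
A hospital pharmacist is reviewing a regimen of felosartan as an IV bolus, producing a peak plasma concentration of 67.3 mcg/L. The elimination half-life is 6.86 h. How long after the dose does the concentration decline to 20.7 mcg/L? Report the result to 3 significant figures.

11.7 hours

k = ln 2 / 6.86 = 0.1010 h⁻¹
C(t) = C₀ e^(−kt)  ⇒  t = ln(C₀/C) / k
t = ln(67.3/20.7) / 0.1010 = 1.179 / 0.1010 ≈ 11.7 hours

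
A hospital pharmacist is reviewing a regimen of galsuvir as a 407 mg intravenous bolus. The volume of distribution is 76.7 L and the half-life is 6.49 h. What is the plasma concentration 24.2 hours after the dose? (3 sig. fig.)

0.400 µg/mL

C₀ = dose / V = 407 / 76.7 = 5.306 µg/mL
k = ln 2 / 6.49 = 0.1068 h⁻¹
C(t) = C₀ e^(−kt) = 5.306 × e^(−0.1068 × 24.2) = 5.306 × e^(−2.585) = 5.306 × 0.07542 ≈ 0.400 µg/mL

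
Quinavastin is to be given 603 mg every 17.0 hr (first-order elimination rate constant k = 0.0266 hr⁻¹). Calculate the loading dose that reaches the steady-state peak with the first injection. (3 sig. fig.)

1660 mg

Accumulation ratio R = 1 / (1 − e^(−kτ)) = 1 / (1 − e^(−0.02660×17.0)) = 1 / (1 − 0.6362) = 2.749
Loading dose = maintenance dose × R = 603 × 2.749 ≈ 1660 mg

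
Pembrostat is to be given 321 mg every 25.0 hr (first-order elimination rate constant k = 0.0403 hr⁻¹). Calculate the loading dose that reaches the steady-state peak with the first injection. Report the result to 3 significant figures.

Accumulation ratio R = 1 / (1 − e^(−kτ)) = 1 / (1 − e^(−0.04030×25.0)) = 1 / (1 − 0.3651) = 1.575
Loading dose = maintenance dose × R = 321 × 1.575 ≈ 506 mg

506 mg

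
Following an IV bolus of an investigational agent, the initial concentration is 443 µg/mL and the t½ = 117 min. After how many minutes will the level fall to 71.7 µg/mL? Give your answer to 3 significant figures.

k = ln 2 / 117 = 0.005924 min⁻¹
C(t) = C₀ e^(−kt)  ⇒  t = ln(C₀/C) / k
t = ln(443/71.7) / 0.005924 = 1.821 / 0.005924 ≈ 307 minutes

307 minutes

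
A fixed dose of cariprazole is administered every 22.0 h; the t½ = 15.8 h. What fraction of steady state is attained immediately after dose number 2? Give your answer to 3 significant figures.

0.855

k = ln 2 / 15.8 = 0.04387 h⁻¹
f_n = 1 − e^(−nkτ) = 1 − e^(−2 × 0.04387 × 22.0) = 1 − e^(−1.930) = 1 − 0.1451 ≈ 0.855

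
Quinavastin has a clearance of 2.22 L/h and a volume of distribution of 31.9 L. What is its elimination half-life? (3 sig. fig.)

9.96 hours

k = CL / V = 2.22 / 31.9 = 0.06959 h⁻¹
t½ = ln 2 / k = ln 2 / 0.06959 ≈ 9.96 hours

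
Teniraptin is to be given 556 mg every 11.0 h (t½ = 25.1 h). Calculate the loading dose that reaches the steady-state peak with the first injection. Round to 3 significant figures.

2120 mg

k = ln 2 / 25.1 = 0.02762 h⁻¹
Accumulation ratio R = 1 / (1 − e^(−kτ)) = 1 / (1 − e^(−0.02762×11.0)) = 1 / (1 − 0.7380) = 3.817
Loading dose = maintenance dose × R = 556 × 3.817 ≈ 2120 mg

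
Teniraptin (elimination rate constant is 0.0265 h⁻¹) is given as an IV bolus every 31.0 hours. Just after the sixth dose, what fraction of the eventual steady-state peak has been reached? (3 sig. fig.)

f_n = 1 − e^(−nkτ) = 1 − e^(−6 × 0.02650 × 31.0) = 1 − e^(−4.929) = 1 − 0.007234 ≈ 0.993

0.993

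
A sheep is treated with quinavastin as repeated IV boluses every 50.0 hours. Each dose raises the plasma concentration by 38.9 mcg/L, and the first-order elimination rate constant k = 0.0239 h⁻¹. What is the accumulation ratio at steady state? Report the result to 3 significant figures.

1.43

Fraction remaining after one interval: e^(−kτ) = e^(−0.02390 × 50.0) = 0.3027
R = 1 / (1 − 0.3027) = 1 / 0.6973 ≈ 1.43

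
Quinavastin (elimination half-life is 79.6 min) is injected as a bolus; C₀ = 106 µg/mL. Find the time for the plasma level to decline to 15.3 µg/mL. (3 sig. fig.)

222 minutes

k = ln 2 / 79.6 = 0.008708 min⁻¹
C(t) = C₀ e^(−kt)  ⇒  t = ln(C₀/C) / k
t = ln(106/15.3) / 0.008708 = 1.936 / 0.008708 ≈ 222 minutes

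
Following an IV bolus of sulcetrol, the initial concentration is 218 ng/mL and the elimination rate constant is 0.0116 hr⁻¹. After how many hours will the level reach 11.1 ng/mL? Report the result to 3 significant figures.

C(t) = C₀ e^(−kt)  ⇒  t = ln(C₀/C) / k
t = ln(218/11.1) / 0.01160 = 2.978 / 0.01160 ≈ 257 hours

257 hours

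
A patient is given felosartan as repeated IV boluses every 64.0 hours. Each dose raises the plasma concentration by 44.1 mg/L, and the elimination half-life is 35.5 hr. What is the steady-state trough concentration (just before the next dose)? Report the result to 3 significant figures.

17.7 mg/L

k = ln 2 / 35.5 = 0.01953 hr⁻¹
Fraction remaining after one interval: e^(−kτ) = e^(−0.01953 × 64.0) = 0.2866
R = 1 / (1 − 0.2866) = 1.402
Css,max = 44.1 × 1.402 = 61.82 mg/L
Css,min = Css,max × e^(−kτ) = 61.82 × 0.2866 ≈ 17.7 mg/L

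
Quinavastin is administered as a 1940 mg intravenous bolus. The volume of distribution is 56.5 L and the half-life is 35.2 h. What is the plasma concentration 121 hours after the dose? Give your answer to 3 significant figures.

C₀ = dose / V = 1940 / 56.5 = 34.34 mg/L
k = ln 2 / 35.2 = 0.01969 h⁻¹
C(t) = C₀ e^(−kt) = 34.34 × e^(−0.01969 × 121) = 34.34 × e^(−2.383) = 34.34 × 0.09230 ≈ 3.17 mg/L

3.17 mg/L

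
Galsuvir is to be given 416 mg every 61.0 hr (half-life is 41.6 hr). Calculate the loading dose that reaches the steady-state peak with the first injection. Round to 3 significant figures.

k = ln 2 / 41.6 = 0.01666 hr⁻¹
Accumulation ratio R = 1 / (1 − e^(−kτ)) = 1 / (1 − e^(−0.01666×61.0)) = 1 / (1 − 0.3619) = 1.567
Loading dose = maintenance dose × R = 416 × 1.567 ≈ 652 mg

652 mg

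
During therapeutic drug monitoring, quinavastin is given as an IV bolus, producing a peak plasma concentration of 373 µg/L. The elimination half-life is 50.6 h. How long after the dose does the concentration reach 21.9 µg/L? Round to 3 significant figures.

k = ln 2 / 50.6 = 0.01370 h⁻¹
C(t) = C₀ e^(−kt)  ⇒  t = ln(C₀/C) / k
t = ln(373/21.9) / 0.01370 = 2.835 / 0.01370 ≈ 207 hours

207 hours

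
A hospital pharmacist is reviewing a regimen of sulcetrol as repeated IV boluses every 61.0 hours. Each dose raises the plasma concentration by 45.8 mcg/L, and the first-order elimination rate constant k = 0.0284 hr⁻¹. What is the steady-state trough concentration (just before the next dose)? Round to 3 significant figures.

9.84 mcg/L

Fraction remaining after one interval: e^(−kτ) = e^(−0.02840 × 61.0) = 0.1769
R = 1 / (1 − 0.1769) = 1.215
Css,max = 45.8 × 1.215 = 55.64 mcg/L
Css,min = Css,max × e^(−kτ) = 55.64 × 0.1769 ≈ 9.84 mcg/L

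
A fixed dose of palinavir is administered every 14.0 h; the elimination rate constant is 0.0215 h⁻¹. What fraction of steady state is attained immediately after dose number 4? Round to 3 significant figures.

0.700

f_n = 1 − e^(−nkτ) = 1 − e^(−4 × 0.02150 × 14.0) = 1 − e^(−1.204) = 1 − 0.3000 ≈ 0.700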